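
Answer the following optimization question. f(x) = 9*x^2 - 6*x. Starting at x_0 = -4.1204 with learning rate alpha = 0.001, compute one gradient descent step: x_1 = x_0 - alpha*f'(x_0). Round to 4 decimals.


We compute the gradient at x_0 and apply the update.
f'(x) = 18*x - 6
f'(-4.1204) = 18*-4.1204 - 6 = -80.1672
x_1 = -4.1204 - 0.001*-80.1672 = -4.0402


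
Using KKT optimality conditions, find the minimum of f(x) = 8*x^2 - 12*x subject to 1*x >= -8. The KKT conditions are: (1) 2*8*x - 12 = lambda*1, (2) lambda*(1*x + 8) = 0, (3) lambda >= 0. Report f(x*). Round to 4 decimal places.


Step 1: Try lambda = 0 (constraint inactive).
Stationarity: 2*8*x - 12 = 0
x* = 12/(2*8) = 0.75
Check constraint: 1*0.75 = 0.75 >= -8 -- satisfied.
Step 2: Compute optimal value.
f(x*) = 8*0.75^2 - 12*0.75 = -4.5


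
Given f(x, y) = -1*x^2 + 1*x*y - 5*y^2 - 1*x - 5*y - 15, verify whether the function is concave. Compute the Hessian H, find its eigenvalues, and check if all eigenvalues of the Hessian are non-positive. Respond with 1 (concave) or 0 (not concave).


The Hessian of f(x,y) = -1*x^2 + 1*x*y - 5*y^2 - 1*x - 5*y - 15 is:
H = [[-2, 1], [1, -10]]
Trace = -2 - 10 = -12
Determinant = -2*-10 - (1)^2 = 19
Discriminant = (-12)^2 - 4*19 = 68.0
Eigenvalues: lambda_1 = -10.1231, lambda_2 = -1.8769
The function is concave.

1


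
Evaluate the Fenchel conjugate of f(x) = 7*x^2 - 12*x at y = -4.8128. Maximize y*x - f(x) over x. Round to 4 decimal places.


f*(y) = sup_x {y*x - a*x^2 - b*x} = sup_x {(y-b)*x - a*x^2}
FOC: (y - b) - 2a*x = 0 => x* = (y - b)/(2a)
x* = (-4.8128 + 12)/(2*7) = 0.5134
f*(-4.8128) = (y-b)^2/(4a) = (-4.8128 + 12)^2/(4*7)
= 51.6558/28 = 1.8449


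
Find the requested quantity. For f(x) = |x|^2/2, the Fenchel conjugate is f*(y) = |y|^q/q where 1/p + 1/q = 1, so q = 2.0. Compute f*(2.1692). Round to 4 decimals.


The conjugate exponent q satisfies 1/p + 1/q = 1.
p = 2, so q = 2/(2 - 1) = 2.0
|y|^q = 2.1692^2.0 = 4.7054
f*(2.1692) = 4.7054 / 2.0 = 2.3527


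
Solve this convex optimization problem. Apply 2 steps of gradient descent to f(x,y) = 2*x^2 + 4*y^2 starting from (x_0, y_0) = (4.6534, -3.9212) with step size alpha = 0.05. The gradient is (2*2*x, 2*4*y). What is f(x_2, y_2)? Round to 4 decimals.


Gradient descent on f(x,y) = 2*x^2 + 4*y^2.
Starting point: (4.6534, -3.9212), alpha = 0.05
Step 1: grad_x = 2*2*4.6534 = 18.6136, grad_y = 2*4*-3.9212 = -31.3696
  x_1 = 4.6534 - 0.05*18.6136 = 3.7227
  y_1 = -3.9212 - 0.05*-31.3696 = -2.3527
Step 2: grad_x = 2*2*3.7227 = 14.8909, grad_y = 2*4*-2.3527 = -18.8218
  x_2 = 3.7227 - 0.05*14.8909 = 2.9782
  y_2 = -2.3527 - 0.05*-18.8218 = -1.4116
f(2.9782, -1.4116) = 2*2.9782^2 + 4*(-1.4116)^2 = 25.7099


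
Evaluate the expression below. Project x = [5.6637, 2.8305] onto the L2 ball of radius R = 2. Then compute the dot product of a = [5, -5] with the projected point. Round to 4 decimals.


Step 1: Compute ||x|| (intermediates to 6 decimals).
||x|| = sqrt(5.6637^2 + 2.8305^2) = 6.331605
Step 2: Project.
Since ||x|| > R, scale = R/||x|| = 2/6.331605 = 0.315876, proj(x) = scale * x
proj(x) = [1.789027, 0.894087]
Step 3: Dot product.
a^T * proj(x) = 5*1.789027 - 5*0.894087 = 4.4747


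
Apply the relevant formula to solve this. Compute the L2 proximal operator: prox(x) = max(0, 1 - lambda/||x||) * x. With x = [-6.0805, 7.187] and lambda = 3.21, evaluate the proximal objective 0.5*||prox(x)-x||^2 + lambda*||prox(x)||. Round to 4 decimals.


Step 1: Compute ||x||.
||x|| = 9.4141
Step 2: Compute scaling factor.
scale = max(0, 1 - 3.21/9.4141) = 0.659
Step 3: prox(x) = [-4.0072, 4.7364]
||prox(x)|| = 6.2041
Step 4: Proximal objective.
0.5*||prox-x||^2 = 5.1521
lambda*||prox|| = 19.9152
Total = 25.0672


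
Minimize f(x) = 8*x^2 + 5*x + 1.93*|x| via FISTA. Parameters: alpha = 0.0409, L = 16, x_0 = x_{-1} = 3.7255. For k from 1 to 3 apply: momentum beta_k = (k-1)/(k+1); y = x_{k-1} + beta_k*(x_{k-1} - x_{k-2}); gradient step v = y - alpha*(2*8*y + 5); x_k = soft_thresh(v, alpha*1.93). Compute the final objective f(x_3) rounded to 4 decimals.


FISTA on f(x) = 8*x^2 + 5*x + 1.93*|x|
L = 16, alpha = 0.0409
Iteration 1: beta = 0.0, y = 3.7255 + 0.0*(3.7255 - 3.7255) = 3.7255
  grad(y) = 64.608, v = y - alpha*grad = 1.083
  prox(v) = soft_thresh(1.083, 0.0789) = 1.0041
Iteration 2: beta = 0.3333, y = 1.0041 + 0.3333*(1.0041 - 3.7255) = 0.097
  grad(y) = 6.5514, v = y - alpha*grad = -0.171
  prox(v) = soft_thresh(-0.171, 0.0789) = -0.0921
Iteration 3: beta = 0.5, y = -0.0921 + 0.5*(-0.0921 - 1.0041) = -0.6401
  grad(y) = -5.242, v = y - alpha*grad = -0.4257
  prox(v) = soft_thresh(-0.4257, 0.0789) = -0.3468
f(x_3) = 8*(-0.3468)^2 + 5*(-0.3468) + 1.93*|-0.3468| = -0.1025


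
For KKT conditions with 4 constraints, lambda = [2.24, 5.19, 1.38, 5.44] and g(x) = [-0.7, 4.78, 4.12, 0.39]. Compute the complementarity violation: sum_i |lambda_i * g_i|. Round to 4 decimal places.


KKT complementary slackness check:
lambda_1 * g_1 = 2.24 * -0.7 = -1.568
lambda_2 * g_2 = 5.19 * 4.78 = 24.8082
lambda_3 * g_3 = 1.38 * 4.12 = 5.6856
lambda_4 * g_4 = 5.44 * 0.39 = 2.1216
Total violation = 1.568 + 24.8082 + 5.6856 + 2.1216 = 34.1834


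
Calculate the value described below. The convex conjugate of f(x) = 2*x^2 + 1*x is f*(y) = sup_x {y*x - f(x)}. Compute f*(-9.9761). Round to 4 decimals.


f*(y) = sup_x {y*x - a*x^2 - b*x} = sup_x {(y-b)*x - a*x^2}
FOC: (y - b) - 2a*x = 0 => x* = (y - b)/(2a)
x* = (-9.9761 - 1)/(2*2) = -2.744
f*(-9.9761) = (y-b)^2/(4a) = (-9.9761 - 1)^2/(4*2)
= 120.4748/8 = 15.0593


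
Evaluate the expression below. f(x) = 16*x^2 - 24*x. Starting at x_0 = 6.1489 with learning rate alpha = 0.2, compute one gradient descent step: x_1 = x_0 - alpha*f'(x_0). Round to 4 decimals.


We compute the gradient at x_0 and apply the update.
f'(x) = 32*x - 24
f'(6.1489) = 32*6.1489 - 24 = 172.7648
x_1 = 6.1489 - 0.2*172.7648 = -28.4041


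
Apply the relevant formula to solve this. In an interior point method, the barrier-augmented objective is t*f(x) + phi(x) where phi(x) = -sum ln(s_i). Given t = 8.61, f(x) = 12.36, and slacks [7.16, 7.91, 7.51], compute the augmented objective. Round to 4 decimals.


Step 1: Compute log-barrier.
ln values: [1.9685, 2.0681, 2.0162]
phi = -(1.9685 + 2.0681 + 2.0162) = -6.0529
Step 2: Compute augmented objective.
t*f(x) = 8.61*12.36 = 106.4196
Total = 106.4196 - 6.0529 = 100.3667


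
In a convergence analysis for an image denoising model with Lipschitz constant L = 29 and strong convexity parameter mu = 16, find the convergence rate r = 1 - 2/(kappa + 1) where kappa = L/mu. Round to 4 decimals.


Step 1: Compute the condition number.
kappa = L/mu = 29/16 = 1.8125
Step 2: Compute the convergence rate.
r = 1 - 2/(kappa + 1) = 1 - 2*mu/(L + mu) = (L - mu)/(L + mu) = 13/45 = 0.2889


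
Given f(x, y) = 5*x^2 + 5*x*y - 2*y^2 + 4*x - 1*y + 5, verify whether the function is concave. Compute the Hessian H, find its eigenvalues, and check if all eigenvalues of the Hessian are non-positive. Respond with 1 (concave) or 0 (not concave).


The Hessian of f(x,y) = 5*x^2 + 5*x*y - 2*y^2 + 4*x - 1*y + 5 is:
H = [[10, 5], [5, -4]]
Trace = 10 - 4 = 6
Determinant = 10*-4 - (5)^2 = -65
Discriminant = (6)^2 - 4*-65 = 296.0
Eigenvalues: lambda_1 = -5.6023, lambda_2 = 11.6023
The function is not concave.

0


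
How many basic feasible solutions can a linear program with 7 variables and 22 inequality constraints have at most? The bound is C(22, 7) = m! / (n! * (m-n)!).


Each vertex corresponds to some choice of n active constraints out of m, so the number of vertices is at most C(m, n) = m! / (n!(m-n)!).
m = 22, n = 7
Numerator: 22 * 21 * 20 * 19 * 18 * 17 * 16
Denominator: 7! = 5040
C(22, 7) = 170544


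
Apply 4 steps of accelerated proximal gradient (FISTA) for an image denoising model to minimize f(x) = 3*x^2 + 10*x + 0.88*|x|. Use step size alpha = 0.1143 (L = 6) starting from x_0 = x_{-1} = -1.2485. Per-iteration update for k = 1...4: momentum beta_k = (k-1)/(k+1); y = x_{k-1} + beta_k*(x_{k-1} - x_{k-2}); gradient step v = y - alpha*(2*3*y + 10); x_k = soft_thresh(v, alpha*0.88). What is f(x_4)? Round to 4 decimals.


FISTA on f(x) = 3*x^2 + 10*x + 0.88*|x|
L = 6, alpha = 0.1143
Iteration 1: beta = 0.0, y = -1.2485 + 0.0*(-1.2485 + 1.2485) = -1.2485
  grad(y) = 2.509, v = y - alpha*grad = -1.5353
  prox(v) = soft_thresh(-1.5353, 0.1006) = -1.4347
Iteration 2: beta = 0.3333, y = -1.4347 + 0.3333*(-1.4347 + 1.2485) = -1.4968
  grad(y) = 1.0194, v = y - alpha*grad = -1.6133
  prox(v) = soft_thresh(-1.6133, 0.1006) = -1.5127
Iteration 3: beta = 0.5, y = -1.5127 + 0.5*(-1.5127 + 1.4347) = -1.5517
  grad(y) = 0.6898, v = y - alpha*grad = -1.6305
  prox(v) = soft_thresh(-1.6305, 0.1006) = -1.53
Iteration 4: beta = 0.6, y = -1.53 + 0.6*(-1.53 + 1.5127) = -1.5403
  grad(y) = 0.7581, v = y - alpha*grad = -1.627
  prox(v) = soft_thresh(-1.627, 0.1006) = -1.5264
f(x_4) = 3*(-1.5264)^2 + 10*(-1.5264) + 0.88*|-1.5264| = -6.9311


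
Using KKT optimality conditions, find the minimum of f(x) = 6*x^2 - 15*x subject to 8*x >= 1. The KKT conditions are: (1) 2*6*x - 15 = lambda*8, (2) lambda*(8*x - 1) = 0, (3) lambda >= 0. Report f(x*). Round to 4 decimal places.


Step 1: Try lambda = 0 (constraint inactive).
Stationarity: 2*6*x - 15 = 0
x* = 15/(2*6) = 1.25
Check constraint: 8*1.25 = 10.0 >= 1 -- satisfied.
Step 2: Compute optimal value.
f(x*) = 6*1.25^2 - 15*1.25 = -9.375


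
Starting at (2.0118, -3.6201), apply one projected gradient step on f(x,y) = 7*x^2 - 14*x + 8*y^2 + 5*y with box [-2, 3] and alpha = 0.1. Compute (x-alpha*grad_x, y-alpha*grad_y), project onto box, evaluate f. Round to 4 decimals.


Step 1: Compute gradient at (2.0118, -3.6201).
grad_x = 2*7*2.0118 - 14 = 14.1652
grad_y = 2*8*-3.6201 + 5 = -52.9216
Step 2: Gradient step.
x_raw = 2.0118 - 0.1*14.1652 = 0.5953
y_raw = -3.6201 - 0.1*-52.9216 = 1.6721
Step 3: Project onto [-2, 3].
x_proj = clip(0.5953) = 0.5953
y_proj = clip(1.6721) = 1.6721
Step 4: Evaluate f.
f(0.5953, 1.6721) = 24.8732


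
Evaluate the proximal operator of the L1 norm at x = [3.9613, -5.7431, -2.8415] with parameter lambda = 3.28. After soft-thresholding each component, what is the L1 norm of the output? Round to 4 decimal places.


Soft-thresholding with lambda = 3.28:
prox(3.9613) = sign(3.9613)*max(|3.9613| - 3.28, 0) = 0.6813
prox(-5.7431) = sign(-5.7431)*max(|-5.7431| - 3.28, 0) = -2.4631
prox(-2.8415) = sign(-2.8415)*max(|-2.8415| - 3.28, 0) = 0.0
prox(x) = [0.6813, -2.4631, 0.0]
||prox(x)||_1 = 0.6813 + 2.4631 + 0.0 = 3.1444


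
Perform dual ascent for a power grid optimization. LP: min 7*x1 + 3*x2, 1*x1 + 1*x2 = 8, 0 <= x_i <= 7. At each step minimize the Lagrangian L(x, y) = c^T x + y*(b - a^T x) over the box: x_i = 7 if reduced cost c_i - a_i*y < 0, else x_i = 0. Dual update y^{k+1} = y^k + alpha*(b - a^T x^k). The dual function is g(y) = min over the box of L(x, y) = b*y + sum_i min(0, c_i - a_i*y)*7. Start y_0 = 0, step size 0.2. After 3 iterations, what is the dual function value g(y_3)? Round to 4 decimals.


Dual ascent for LP: min 7*x1 + 3*x2, 1*x1 + 1*x2 = 8, 0 <= x_i <= 7
Step 1: y^k = 0.0, reduced costs: (7.0, 3.0)
  x^k = (0.0, 0.0), subgradient = b - a^T x = 8.0
  y^{k+1} = 0.0 + 0.2*8.0 = 1.6
Step 2: y^k = 1.6, reduced costs: (5.4, 1.4)
  x^k = (0.0, 0.0), subgradient = b - a^T x = 8.0
  y^{k+1} = 1.6 + 0.2*8.0 = 3.2
Step 3: y^k = 3.2, reduced costs: (3.8, -0.2)
  x^k = (0.0, 7.0), subgradient = b - a^T x = 1.0
  y^{k+1} = 3.2 + 0.2*1.0 = 3.4
Dual objective at y_3 = 3.4: reduced costs (3.6, -0.4), box minimizer x = (0.0, 7.0)
g(y_3) = b*y + (c1 - a1*y)*x1 + (c2 - a2*y)*x2 = 8*3.4 + 3.6*0.0 + (-0.4)*7.0 = 27.2 + 0.0 - 2.8 = 24.4


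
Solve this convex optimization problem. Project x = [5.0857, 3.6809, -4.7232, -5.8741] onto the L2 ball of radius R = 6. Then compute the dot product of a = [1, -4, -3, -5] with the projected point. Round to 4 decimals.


Step 1: Compute ||x|| (intermediates to 6 decimals).
||x|| = sqrt(5.0857^2 + 3.6809^2 + (-4.7232)^2 + (-5.8741)^2) = 9.809538
Step 2: Project.
Since ||x|| > R, scale = R/||x|| = 6/9.809538 = 0.61165, proj(x) = scale * x
proj(x) = [3.110668, 2.251422, -2.888945, -3.592893]
Step 3: Dot product.
a^T * proj(x) = 1*3.110668 - 4*2.251422 - 3*(-2.888945) - 5*(-3.592893) = 20.7363


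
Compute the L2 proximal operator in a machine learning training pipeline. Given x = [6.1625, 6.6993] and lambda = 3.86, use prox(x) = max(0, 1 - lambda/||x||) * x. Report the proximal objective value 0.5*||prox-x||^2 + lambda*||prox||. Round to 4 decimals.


Step 1: Compute ||x||.
||x|| = 9.1026
Step 2: Compute scaling factor.
scale = max(0, 1 - 3.86/9.1026) = 0.5759
Step 3: prox(x) = [3.5493, 3.8584]
||prox(x)|| = 5.2426
Step 4: Proximal objective.
0.5*||prox-x||^2 = 7.4498
lambda*||prox|| = 20.2364
Total = 27.6862


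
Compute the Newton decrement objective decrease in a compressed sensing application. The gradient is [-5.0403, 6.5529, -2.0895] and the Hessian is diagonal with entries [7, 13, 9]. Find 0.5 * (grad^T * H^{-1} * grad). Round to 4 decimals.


Step 1: H is diagonal, so H^(-1) * g = [-0.72, 0.5041, -0.2322].
Step 2: g^T H^(-1) g = sum_i g_i^2 / H_ii
  = (-5.0403)^2/7 + (6.5529)^2/13 + (-2.0895)^2/9
  = 3.6292 + 3.3031 + 0.4851 = 7.4175
Step 3: Objective decrease = 0.5 * g^T H^(-1) g = 3.7087


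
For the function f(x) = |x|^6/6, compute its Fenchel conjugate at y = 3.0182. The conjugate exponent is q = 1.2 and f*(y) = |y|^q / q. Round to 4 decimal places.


The conjugate exponent q satisfies 1/p + 1/q = 1.
p = 6, so q = 6/(6 - 1) = 1.2
|y|^q = 3.0182^1.2 = 3.7644
f*(3.0182) = 3.7644 / 1.2 = 3.137


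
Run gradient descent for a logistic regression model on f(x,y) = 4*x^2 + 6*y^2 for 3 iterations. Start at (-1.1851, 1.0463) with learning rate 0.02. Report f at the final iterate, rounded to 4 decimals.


Gradient descent on f(x,y) = 4*x^2 + 6*y^2.
Starting point: (-1.1851, 1.0463), alpha = 0.02
Step 1: grad_x = 2*4*-1.1851 = -9.4808, grad_y = 2*6*1.0463 = 12.5556
  x_1 = -1.1851 - 0.02*-9.4808 = -0.9955
  y_1 = 1.0463 - 0.02*12.5556 = 0.7952
Step 2: grad_x = 2*4*-0.9955 = -7.9639, grad_y = 2*6*0.7952 = 9.5423
  x_2 = -0.9955 - 0.02*-7.9639 = -0.8362
  y_2 = 0.7952 - 0.02*9.5423 = 0.6043
Step 3: grad_x = 2*4*-0.8362 = -6.6897, grad_y = 2*6*0.6043 = 7.2521
  x_3 = -0.8362 - 0.02*-6.6897 = -0.7024
  y_3 = 0.6043 - 0.02*7.2521 = 0.4593
f(-0.7024, 0.4593) = 4*(-0.7024)^2 + 6*0.4593^2 = 3.2393


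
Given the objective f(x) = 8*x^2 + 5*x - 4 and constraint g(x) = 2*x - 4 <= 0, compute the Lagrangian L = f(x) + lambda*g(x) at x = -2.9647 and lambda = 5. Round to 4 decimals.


Step 1: Evaluate f(x).
f(-2.9647) = 8*(-2.9647)^2 + 5*(-2.9647) - 4 = 51.4921
Step 2: Evaluate g(x).
g(-2.9647) = 2*-2.9647 - 4 = -9.9294
Step 3: Compute Lagrangian.
L = 51.4921 + 5*-9.9294 = 1.8451


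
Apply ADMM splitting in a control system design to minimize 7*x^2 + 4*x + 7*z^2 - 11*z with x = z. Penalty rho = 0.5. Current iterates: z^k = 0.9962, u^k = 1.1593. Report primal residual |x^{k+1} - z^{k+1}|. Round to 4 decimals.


ADMM iteration with rho = 0.5, z^k = 0.9962, u^k = 1.1593
Step 1: x-update.
Minimize 7*x^2 + 4*x + (0.5/2)*(x - 0.9962 + 1.1593)^2
FOC: (2*7 + 0.5)*x = -4 + 0.5*(0.9962 - 1.1593)
x^{k+1} = -0.2815
Step 2: z-update.
Minimize 7*z^2 - 11*z + (0.5/2)*(-0.2815 - z + 1.1593)^2
FOC: (2*7 + 0.5)*z = 11 + 0.5*(-0.2815 + 1.1593)
z^{k+1} = 0.7889
Step 3: u-update.
u^{k+1} = 1.1593 - 0.2815 - 0.7889 = 0.0889
Step 4: Primal residual = |-0.2815 - 0.7889| = 1.0704


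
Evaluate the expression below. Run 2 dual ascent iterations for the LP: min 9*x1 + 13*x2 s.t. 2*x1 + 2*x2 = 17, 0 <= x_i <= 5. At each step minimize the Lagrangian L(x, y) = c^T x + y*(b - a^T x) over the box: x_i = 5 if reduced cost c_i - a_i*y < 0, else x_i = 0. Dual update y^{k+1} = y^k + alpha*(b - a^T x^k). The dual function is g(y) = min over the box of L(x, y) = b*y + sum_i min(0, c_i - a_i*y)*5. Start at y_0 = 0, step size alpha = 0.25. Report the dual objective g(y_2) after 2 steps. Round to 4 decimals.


Dual ascent for LP: min 9*x1 + 13*x2, 2*x1 + 2*x2 = 17, 0 <= x_i <= 5
Step 1: y^k = 0.0, reduced costs: (9.0, 13.0)
  x^k = (0.0, 0.0), subgradient = b - a^T x = 17.0
  y^{k+1} = 0.0 + 0.25*17.0 = 4.25
Step 2: y^k = 4.25, reduced costs: (0.5, 4.5)
  x^k = (0.0, 0.0), subgradient = b - a^T x = 17.0
  y^{k+1} = 4.25 + 0.25*17.0 = 8.5
Dual objective at y_2 = 8.5: reduced costs (-8.0, -4.0), box minimizer x = (5.0, 5.0)
g(y_2) = b*y + (c1 - a1*y)*x1 + (c2 - a2*y)*x2 = 17*8.5 + (-8.0)*5.0 + (-4.0)*5.0 = 144.5 - 40.0 - 20.0 = 84.5


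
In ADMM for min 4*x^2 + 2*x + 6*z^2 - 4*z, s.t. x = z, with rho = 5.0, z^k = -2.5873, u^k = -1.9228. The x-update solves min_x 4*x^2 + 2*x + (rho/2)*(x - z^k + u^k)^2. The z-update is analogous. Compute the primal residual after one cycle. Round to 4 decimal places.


ADMM iteration with rho = 5.0, z^k = -2.5873, u^k = -1.9228
Step 1: x-update.
Minimize 4*x^2 + 2*x + (5.0/2)*(x + 2.5873 - 1.9228)^2
FOC: (2*4 + 5.0)*x = -2 + 5.0*(-2.5873 + 1.9228)
x^{k+1} = -0.4094
Step 2: z-update.
Minimize 6*z^2 - 4*z + (5.0/2)*(-0.4094 - z - 1.9228)^2
FOC: (2*6 + 5.0)*z = 4 + 5.0*(-0.4094 - 1.9228)
z^{k+1} = -0.4507
Step 3: u-update.
u^{k+1} = -1.9228 - 0.4094 + 0.4507 = -1.8816
Step 4: Primal residual = |-0.4094 + 0.4507| = 0.0412


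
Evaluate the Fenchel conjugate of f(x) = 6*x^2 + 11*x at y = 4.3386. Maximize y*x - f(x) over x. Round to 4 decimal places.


f*(y) = sup_x {y*x - a*x^2 - b*x} = sup_x {(y-b)*x - a*x^2}
FOC: (y - b) - 2a*x = 0 => x* = (y - b)/(2a)
x* = (4.3386 - 11)/(2*6) = -0.5551
f*(4.3386) = (y-b)^2/(4a) = (4.3386 - 11)^2/(4*6)
= 44.3742/24 = 1.8489


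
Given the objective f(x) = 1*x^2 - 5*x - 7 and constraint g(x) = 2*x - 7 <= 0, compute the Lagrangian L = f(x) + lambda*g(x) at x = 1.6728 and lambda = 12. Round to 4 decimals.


Step 1: Evaluate f(x).
f(1.6728) = 1*1.6728^2 - 5*1.6728 - 7 = -12.5657
Step 2: Evaluate g(x).
g(1.6728) = 2*1.6728 - 7 = -3.6544
Step 3: Compute Lagrangian.
L = -12.5657 + 12*-3.6544 = -56.4185


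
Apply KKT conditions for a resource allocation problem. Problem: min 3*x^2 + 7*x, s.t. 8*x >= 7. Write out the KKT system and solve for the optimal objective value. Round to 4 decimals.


Step 1: Try lambda = 0 (constraint inactive).
x_unc = -7/(2*3) = -1.1667
Check: 8*-1.1667 = -9.3336 < 7 -- violated!
Step 2: Constraint must be active: 8*x = 7
x* = 7/8 = 0.875
lambda = (2*3*0.875 + 7)/8 = 1.5313
Step 3: Compute optimal value.
f(x*) = 3*0.875^2 + 7*0.875 = 8.4219


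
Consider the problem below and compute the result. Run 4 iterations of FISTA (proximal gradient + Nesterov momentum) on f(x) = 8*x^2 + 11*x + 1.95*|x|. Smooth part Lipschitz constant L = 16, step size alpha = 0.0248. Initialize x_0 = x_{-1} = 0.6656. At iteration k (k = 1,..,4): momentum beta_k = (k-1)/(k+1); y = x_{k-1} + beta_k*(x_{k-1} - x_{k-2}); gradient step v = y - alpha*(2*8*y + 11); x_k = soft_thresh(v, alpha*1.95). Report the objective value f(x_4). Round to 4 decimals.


FISTA on f(x) = 8*x^2 + 11*x + 1.95*|x|
L = 16, alpha = 0.0248
Iteration 1: beta = 0.0, y = 0.6656 + 0.0*(0.6656 - 0.6656) = 0.6656
  grad(y) = 21.6496, v = y - alpha*grad = 0.1287
  prox(v) = soft_thresh(0.1287, 0.0484) = 0.0803
Iteration 2: beta = 0.3333, y = 0.0803 + 0.3333*(0.0803 - 0.6656) = -0.1148
  grad(y) = 9.1638, v = y - alpha*grad = -0.342
  prox(v) = soft_thresh(-0.342, 0.0484) = -0.2937
Iteration 3: beta = 0.5, y = -0.2937 + 0.5*(-0.2937 - 0.0803) = -0.4807
  grad(y) = 3.3094, v = y - alpha*grad = -0.5627
  prox(v) = soft_thresh(-0.5627, 0.0484) = -0.5144
Iteration 4: beta = 0.6, y = -0.5144 + 0.6*(-0.5144 + 0.2937) = -0.6468
  grad(y) = 0.6512, v = y - alpha*grad = -0.663
  prox(v) = soft_thresh(-0.663, 0.0484) = -0.6146
f(x_4) = 8*(-0.6146)^2 + 11*(-0.6146) + 1.95*|-0.6146| = -2.5403


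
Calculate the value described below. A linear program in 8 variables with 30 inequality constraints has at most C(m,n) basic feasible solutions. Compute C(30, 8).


Each vertex corresponds to some choice of n active constraints out of m, so the number of vertices is at most C(m, n) = m! / (n!(m-n)!).
m = 30, n = 8
Numerator: 30 * 29 * 28 * 27 * 26 * 25 * 24 * 23
Denominator: 8! = 40320
C(30, 8) = 5852925


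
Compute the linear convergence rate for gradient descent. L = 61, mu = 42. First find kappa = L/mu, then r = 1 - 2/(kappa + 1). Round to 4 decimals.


Step 1: Compute the condition number.
kappa = L/mu = 61/42 = 1.4524
Step 2: Compute the convergence rate.
r = 1 - 2/(kappa + 1) = 1 - 2*mu/(L + mu) = (L - mu)/(L + mu) = 19/103 = 0.1845


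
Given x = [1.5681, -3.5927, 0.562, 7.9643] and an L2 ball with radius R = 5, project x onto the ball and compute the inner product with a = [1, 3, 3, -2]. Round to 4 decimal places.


Step 1: Compute ||x|| (intermediates to 6 decimals).
||x|| = sqrt(1.5681^2 + (-3.5927)^2 + 0.562^2 + 7.9643^2) = 8.894512
Step 2: Project.
Since ||x|| > R, scale = R/||x|| = 5/8.894512 = 0.562144, proj(x) = scale * x
proj(x) = [0.881498, -2.019615, 0.315925, 4.477083]
Step 3: Dot product.
a^T * proj(x) = 1*0.881498 + 3*(-2.019615) + 3*0.315925 - 2*4.477083 = -13.1837


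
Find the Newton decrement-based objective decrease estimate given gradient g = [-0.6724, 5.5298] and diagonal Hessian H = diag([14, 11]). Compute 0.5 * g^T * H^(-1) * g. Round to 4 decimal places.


Step 1: H is diagonal, so H^(-1) * g = [-0.048, 0.5027].
Step 2: g^T H^(-1) g = sum_i g_i^2 / H_ii
  = (-0.6724)^2/14 + (5.5298)^2/11
  = 0.0323 + 2.7799 = 2.8122
Step 3: Objective decrease = 0.5 * g^T H^(-1) g = 1.4061


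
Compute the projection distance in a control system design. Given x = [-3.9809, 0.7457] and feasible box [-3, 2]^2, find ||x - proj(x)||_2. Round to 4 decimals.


Project each component onto [-3, 2].
clip(-3.9809) = -3.0, clip(0.7457) = 0.7457
Projection = [-3.0, 0.7457]
Squared diffs: [0.9622, 0.0]
Distance = sqrt(0.9622) = 0.9809


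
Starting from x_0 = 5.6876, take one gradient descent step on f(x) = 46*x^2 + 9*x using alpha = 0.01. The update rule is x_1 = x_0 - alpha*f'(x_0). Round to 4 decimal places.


We compute the gradient at x_0 and apply the update.
f'(x) = 92*x + 9
f'(5.6876) = 92*5.6876 + 9 = 532.2592
x_1 = 5.6876 - 0.01*532.2592 = 0.365


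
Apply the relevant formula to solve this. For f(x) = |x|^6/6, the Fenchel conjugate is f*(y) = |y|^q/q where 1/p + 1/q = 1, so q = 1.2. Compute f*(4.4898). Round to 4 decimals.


The conjugate exponent q satisfies 1/p + 1/q = 1.
p = 6, so q = 6/(6 - 1) = 1.2
|y|^q = 4.4898^1.2 = 6.0628
f*(4.4898) = 6.0628 / 1.2 = 5.0523


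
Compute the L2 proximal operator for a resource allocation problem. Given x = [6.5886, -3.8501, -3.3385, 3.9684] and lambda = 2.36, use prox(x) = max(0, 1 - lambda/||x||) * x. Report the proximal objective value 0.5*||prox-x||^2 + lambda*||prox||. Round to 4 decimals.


Step 1: Compute ||x||.
||x|| = 9.2264
Step 2: Compute scaling factor.
scale = max(0, 1 - 2.36/9.2264) = 0.7442
Step 3: prox(x) = [4.9033, -2.8653, -2.4846, 2.9533]
||prox(x)|| = 6.8664
Step 4: Proximal objective.
0.5*||prox-x||^2 = 2.7848
lambda*||prox|| = 16.2047
Total = 18.9895


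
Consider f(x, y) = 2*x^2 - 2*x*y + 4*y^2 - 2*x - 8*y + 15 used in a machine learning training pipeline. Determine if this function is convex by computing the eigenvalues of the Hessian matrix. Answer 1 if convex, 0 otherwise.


The Hessian of f(x,y) = 2*x^2 - 2*x*y + 4*y^2 - 2*x - 8*y + 15 is:
H = [[4, -2], [-2, 8]]
Trace = 4 + 8 = 12
Determinant = 4*8 - (-2)^2 = 28
Discriminant = (12)^2 - 4*28 = 32.0
Eigenvalues: lambda_1 = 3.1716, lambda_2 = 8.8284
The function is convex.

1


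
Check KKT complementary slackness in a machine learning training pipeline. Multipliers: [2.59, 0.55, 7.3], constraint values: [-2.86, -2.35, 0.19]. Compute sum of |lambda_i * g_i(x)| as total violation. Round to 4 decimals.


KKT complementary slackness check:
lambda_1 * g_1 = 2.59 * -2.86 = -7.4074
lambda_2 * g_2 = 0.55 * -2.35 = -1.2925
lambda_3 * g_3 = 7.3 * 0.19 = 1.387
Total violation = 7.4074 + 1.2925 + 1.387 = 10.0869


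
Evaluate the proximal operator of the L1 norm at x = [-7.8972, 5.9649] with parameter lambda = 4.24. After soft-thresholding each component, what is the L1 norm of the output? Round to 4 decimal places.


Soft-thresholding with lambda = 4.24:
prox(-7.8972) = sign(-7.8972)*max(|-7.8972| - 4.24, 0) = -3.6572
prox(5.9649) = sign(5.9649)*max(|5.9649| - 4.24, 0) = 1.7249
prox(x) = [-3.6572, 1.7249]
||prox(x)||_1 = 3.6572 + 1.7249 = 5.3821


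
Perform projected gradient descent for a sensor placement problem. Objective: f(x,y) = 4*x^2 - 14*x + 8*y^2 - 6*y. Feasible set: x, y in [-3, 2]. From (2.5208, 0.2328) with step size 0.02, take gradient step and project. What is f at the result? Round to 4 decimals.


Step 1: Compute gradient at (2.5208, 0.2328).
grad_x = 2*4*2.5208 - 14 = 6.1664
grad_y = 2*8*0.2328 - 6 = -2.2752
Step 2: Gradient step.
x_raw = 2.5208 - 0.02*6.1664 = 2.3975
y_raw = 0.2328 - 0.02*-2.2752 = 0.2783
Step 3: Project onto [-3, 2].
x_proj = clip(2.3975) = 2.0
y_proj = clip(0.2783) = 0.2783
Step 4: Evaluate f.
f(2.0, 0.2783) = -13.0502


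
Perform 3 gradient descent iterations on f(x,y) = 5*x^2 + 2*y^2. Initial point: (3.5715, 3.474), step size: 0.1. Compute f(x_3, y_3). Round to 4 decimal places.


Gradient descent on f(x,y) = 5*x^2 + 2*y^2.
Starting point: (3.5715, 3.474), alpha = 0.1
Step 1: grad_x = 2*5*3.5715 = 35.715, grad_y = 2*2*3.474 = 13.896
  x_1 = 3.5715 - 0.1*35.715 = 0.0
  y_1 = 3.474 - 0.1*13.896 = 2.0844
Step 2: grad_x = 2*5*0.0 = 0.0, grad_y = 2*2*2.0844 = 8.3376
  x_2 = 0.0 - 0.1*0.0 = 0.0
  y_2 = 2.0844 - 0.1*8.3376 = 1.2506
Step 3: grad_x = 2*5*0.0 = 0.0, grad_y = 2*2*1.2506 = 5.0026
  x_3 = 0.0 - 0.1*0.0 = 0.0
  y_3 = 1.2506 - 0.1*5.0026 = 0.7504
f(0.0, 0.7504) = 5*0.0^2 + 2*0.7504^2 = 1.1262


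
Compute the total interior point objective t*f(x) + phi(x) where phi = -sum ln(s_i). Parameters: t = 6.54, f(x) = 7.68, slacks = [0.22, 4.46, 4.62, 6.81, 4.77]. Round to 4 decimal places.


Step 1: Compute log-barrier.
ln values: [-1.5141, 1.4951, 1.5304, 1.9184, 1.5623]
phi = -(-1.5141 + 1.4951 + 1.5304 + 1.9184 + 1.5623) = -4.9922
Step 2: Compute augmented objective.
t*f(x) = 6.54*7.68 = 50.2272
Total = 50.2272 - 4.9922 = 45.235


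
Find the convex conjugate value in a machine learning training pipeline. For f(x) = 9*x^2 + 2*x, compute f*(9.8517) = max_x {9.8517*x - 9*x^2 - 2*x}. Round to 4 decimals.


f*(y) = sup_x {y*x - a*x^2 - b*x} = sup_x {(y-b)*x - a*x^2}
FOC: (y - b) - 2a*x = 0 => x* = (y - b)/(2a)
x* = (9.8517 - 2)/(2*9) = 0.4362
f*(9.8517) = (y-b)^2/(4a) = (9.8517 - 2)^2/(4*9)
= 61.6492/36 = 1.7125


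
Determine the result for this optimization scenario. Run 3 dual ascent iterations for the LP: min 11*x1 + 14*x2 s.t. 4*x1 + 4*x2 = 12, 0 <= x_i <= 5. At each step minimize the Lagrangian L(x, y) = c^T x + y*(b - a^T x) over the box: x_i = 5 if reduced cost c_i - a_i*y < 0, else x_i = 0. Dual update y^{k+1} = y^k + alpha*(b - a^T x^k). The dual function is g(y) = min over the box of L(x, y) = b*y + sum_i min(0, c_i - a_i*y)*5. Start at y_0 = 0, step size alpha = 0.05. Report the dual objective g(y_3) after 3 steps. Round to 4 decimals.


Dual ascent for LP: min 11*x1 + 14*x2, 4*x1 + 4*x2 = 12, 0 <= x_i <= 5
Step 1: y^k = 0.0, reduced costs: (11.0, 14.0)
  x^k = (0.0, 0.0), subgradient = b - a^T x = 12.0
  y^{k+1} = 0.0 + 0.05*12.0 = 0.6
Step 2: y^k = 0.6, reduced costs: (8.6, 11.6)
  x^k = (0.0, 0.0), subgradient = b - a^T x = 12.0
  y^{k+1} = 0.6 + 0.05*12.0 = 1.2
Step 3: y^k = 1.2, reduced costs: (6.2, 9.2)
  x^k = (0.0, 0.0), subgradient = b - a^T x = 12.0
  y^{k+1} = 1.2 + 0.05*12.0 = 1.8
Dual objective at y_3 = 1.8: reduced costs (3.8, 6.8), box minimizer x = (0.0, 0.0)
g(y_3) = b*y + (c1 - a1*y)*x1 + (c2 - a2*y)*x2 = 12*1.8 + 3.8*0.0 + 6.8*0.0 = 21.6 + 0.0 + 0.0 = 21.6


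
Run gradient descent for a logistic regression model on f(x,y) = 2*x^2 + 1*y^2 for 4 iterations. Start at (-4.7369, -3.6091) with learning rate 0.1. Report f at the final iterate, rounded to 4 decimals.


Gradient descent on f(x,y) = 2*x^2 + 1*y^2.
Starting point: (-4.7369, -3.6091), alpha = 0.1
Step 1: grad_x = 2*2*-4.7369 = -18.9476, grad_y = 2*1*-3.6091 = -7.2182
  x_1 = -4.7369 - 0.1*-18.9476 = -2.8421
  y_1 = -3.6091 - 0.1*-7.2182 = -2.8873
Step 2: grad_x = 2*2*-2.8421 = -11.3686, grad_y = 2*1*-2.8873 = -5.7746
  x_2 = -2.8421 - 0.1*-11.3686 = -1.7053
  y_2 = -2.8873 - 0.1*-5.7746 = -2.3098
Step 3: grad_x = 2*2*-1.7053 = -6.8211, grad_y = 2*1*-2.3098 = -4.6196
  x_3 = -1.7053 - 0.1*-6.8211 = -1.0232
  y_3 = -2.3098 - 0.1*-4.6196 = -1.8479
Step 4: grad_x = 2*2*-1.0232 = -4.0927, grad_y = 2*1*-1.8479 = -3.6957
  x_4 = -1.0232 - 0.1*-4.0927 = -0.6139
  y_4 = -1.8479 - 0.1*-3.6957 = -1.4783
f(-0.6139, -1.4783) = 2*(-0.6139)^2 + 1*(-1.4783)^2 = 2.9391


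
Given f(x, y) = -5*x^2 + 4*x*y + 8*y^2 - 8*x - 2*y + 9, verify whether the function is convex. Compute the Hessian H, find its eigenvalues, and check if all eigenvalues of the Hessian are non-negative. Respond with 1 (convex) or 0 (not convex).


The Hessian of f(x,y) = -5*x^2 + 4*x*y + 8*y^2 - 8*x - 2*y + 9 is:
H = [[-10, 4], [4, 16]]
Trace = -10 + 16 = 6
Determinant = -10*16 - (4)^2 = -176
Discriminant = (6)^2 - 4*-176 = 740.0
Eigenvalues: lambda_1 = -10.6015, lambda_2 = 16.6015
The function is not convex.

0


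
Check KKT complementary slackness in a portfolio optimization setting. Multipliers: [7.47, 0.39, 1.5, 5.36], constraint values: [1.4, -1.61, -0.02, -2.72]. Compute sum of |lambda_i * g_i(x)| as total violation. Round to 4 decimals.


KKT complementary slackness check:
lambda_1 * g_1 = 7.47 * 1.4 = 10.458
lambda_2 * g_2 = 0.39 * -1.61 = -0.6279
lambda_3 * g_3 = 1.5 * -0.02 = -0.03
lambda_4 * g_4 = 5.36 * -2.72 = -14.5792
Total violation = 10.458 + 0.6279 + 0.03 + 14.5792 = 25.6951


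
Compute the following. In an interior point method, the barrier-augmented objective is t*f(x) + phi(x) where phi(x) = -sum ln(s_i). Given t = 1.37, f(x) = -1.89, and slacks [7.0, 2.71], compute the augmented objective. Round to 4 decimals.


Step 1: Compute log-barrier.
ln values: [1.9459, 0.9969]
phi = -(1.9459 + 0.9969) = -2.9429
Step 2: Compute augmented objective.
t*f(x) = 1.37*-1.89 = -2.5893
Total = -2.5893 - 2.9429 = -5.5322


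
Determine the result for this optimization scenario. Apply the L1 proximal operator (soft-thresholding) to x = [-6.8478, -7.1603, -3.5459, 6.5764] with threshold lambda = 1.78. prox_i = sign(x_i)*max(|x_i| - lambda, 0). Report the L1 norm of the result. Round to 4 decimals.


Soft-thresholding with lambda = 1.78:
prox(-6.8478) = sign(-6.8478)*max(|-6.8478| - 1.78, 0) = -5.0678
prox(-7.1603) = sign(-7.1603)*max(|-7.1603| - 1.78, 0) = -5.3803
prox(-3.5459) = sign(-3.5459)*max(|-3.5459| - 1.78, 0) = -1.7659
prox(6.5764) = sign(6.5764)*max(|6.5764| - 1.78, 0) = 4.7964
prox(x) = [-5.0678, -5.3803, -1.7659, 4.7964]
||prox(x)||_1 = 5.0678 + 5.3803 + 1.7659 + 4.7964 = 17.0104


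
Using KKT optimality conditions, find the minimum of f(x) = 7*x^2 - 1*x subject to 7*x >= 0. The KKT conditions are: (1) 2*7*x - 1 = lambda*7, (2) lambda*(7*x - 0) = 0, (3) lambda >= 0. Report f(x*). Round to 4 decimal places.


Step 1: Try lambda = 0 (constraint inactive).
Stationarity: 2*7*x - 1 = 0
x* = 1/(2*7) = 1/14 = 0.0714 (rounded; the exact value 1/14 is used below)
Check constraint: 7*0.0714 = 0.4998 >= 0 -- satisfied.
Step 2: Compute optimal value.
f(x*) = 7*(1/14)^2 - 1*(1/14) = -0.0357


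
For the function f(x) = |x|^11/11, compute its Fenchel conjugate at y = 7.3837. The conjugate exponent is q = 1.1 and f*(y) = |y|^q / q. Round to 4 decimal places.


The conjugate exponent q satisfies 1/p + 1/q = 1.
p = 11, so q = 11/(11 - 1) = 1.1
|y|^q = 7.3837^1.1 = 9.0178
f*(7.3837) = 9.0178 / 1.1 = 8.198


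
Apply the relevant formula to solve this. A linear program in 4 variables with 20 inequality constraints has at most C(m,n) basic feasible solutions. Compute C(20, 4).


Each vertex corresponds to some choice of n active constraints out of m, so the number of vertices is at most C(m, n) = m! / (n!(m-n)!).
m = 20, n = 4
Numerator: 20 * 19 * 18 * 17
Denominator: 4! = 24
C(20, 4) = 4845


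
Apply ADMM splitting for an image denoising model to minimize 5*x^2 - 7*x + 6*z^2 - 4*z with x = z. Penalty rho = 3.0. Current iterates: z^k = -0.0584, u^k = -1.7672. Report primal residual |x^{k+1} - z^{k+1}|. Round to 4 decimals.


ADMM iteration with rho = 3.0, z^k = -0.0584, u^k = -1.7672
Step 1: x-update.
Minimize 5*x^2 - 7*x + (3.0/2)*(x + 0.0584 - 1.7672)^2
FOC: (2*5 + 3.0)*x = 7 + 3.0*(-0.0584 + 1.7672)
x^{k+1} = 0.9328
Step 2: z-update.
Minimize 6*z^2 - 4*z + (3.0/2)*(0.9328 - z - 1.7672)^2
FOC: (2*6 + 3.0)*z = 4 + 3.0*(0.9328 - 1.7672)
z^{k+1} = 0.0998
Step 3: u-update.
u^{k+1} = -1.7672 + 0.9328 - 0.0998 = -0.9342
Step 4: Primal residual = |0.9328 - 0.0998| = 0.833


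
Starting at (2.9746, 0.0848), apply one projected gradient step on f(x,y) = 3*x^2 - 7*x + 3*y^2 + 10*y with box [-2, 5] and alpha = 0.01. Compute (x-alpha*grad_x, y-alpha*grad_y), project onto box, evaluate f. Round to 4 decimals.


Step 1: Compute gradient at (2.9746, 0.0848).
grad_x = 2*3*2.9746 - 7 = 10.8476
grad_y = 2*3*0.0848 + 10 = 10.5088
Step 2: Gradient step.
x_raw = 2.9746 - 0.01*10.8476 = 2.8661
y_raw = 0.0848 - 0.01*10.5088 = -0.0203
Step 3: Project onto [-2, 5].
x_proj = clip(2.8661) = 2.8661
y_proj = clip(-0.0203) = -0.0203
Step 4: Evaluate f.
f(2.8661, -0.0203) = 4.3795


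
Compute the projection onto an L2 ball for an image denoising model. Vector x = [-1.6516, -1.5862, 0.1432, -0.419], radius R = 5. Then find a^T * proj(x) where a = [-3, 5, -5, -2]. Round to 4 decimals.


Step 1: Compute ||x|| (intermediates to 6 decimals).
||x|| = sqrt((-1.6516)^2 + (-1.5862)^2 + 0.1432^2 + (-0.419)^2) = 2.332355
Step 2: Project.
Since ||x|| <= R, proj = x (no scaling needed).
proj(x) = [-1.6516, -1.5862, 0.1432, -0.419]
Step 3: Dot product.
a^T * proj(x) = -3*(-1.6516) + 5*(-1.5862) - 5*0.1432 - 2*(-0.419) = -2.8542


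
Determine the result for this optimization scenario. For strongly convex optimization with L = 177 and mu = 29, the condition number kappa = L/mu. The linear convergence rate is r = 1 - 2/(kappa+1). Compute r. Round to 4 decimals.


Step 1: Compute the condition number.
kappa = L/mu = 177/29 = 6.1034
Step 2: Compute the convergence rate.
r = 1 - 2/(kappa + 1) = 1 - 2*mu/(L + mu) = (L - mu)/(L + mu) = 148/206 = 0.7184


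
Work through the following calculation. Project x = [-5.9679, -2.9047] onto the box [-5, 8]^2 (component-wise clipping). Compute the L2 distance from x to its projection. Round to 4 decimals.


Project each component onto [-5, 8].
clip(-5.9679) = -5.0, clip(-2.9047) = -2.9047
Projection = [-5.0, -2.9047]
Squared diffs: [0.9368, 0.0]
Distance = sqrt(0.9368) = 0.9679


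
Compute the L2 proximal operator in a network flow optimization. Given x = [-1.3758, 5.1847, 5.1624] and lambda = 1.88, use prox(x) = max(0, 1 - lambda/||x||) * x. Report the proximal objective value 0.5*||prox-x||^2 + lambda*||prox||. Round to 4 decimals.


Step 1: Compute ||x||.
||x|| = 7.4448
Step 2: Compute scaling factor.
scale = max(0, 1 - 1.88/7.4448) = 0.7475
Step 3: prox(x) = [-1.0284, 3.8754, 3.8588]
||prox(x)|| = 5.5648
Step 4: Proximal objective.
0.5*||prox-x||^2 = 1.7672
lambda*||prox|| = 10.4618
Total = 12.2289


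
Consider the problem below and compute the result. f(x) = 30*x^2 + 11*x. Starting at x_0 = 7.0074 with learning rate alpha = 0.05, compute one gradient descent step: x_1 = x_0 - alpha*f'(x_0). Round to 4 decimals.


We compute the gradient at x_0 and apply the update.
f'(x) = 60*x + 11
f'(7.0074) = 60*7.0074 + 11 = 431.444
x_1 = 7.0074 - 0.05*431.444 = -14.5648


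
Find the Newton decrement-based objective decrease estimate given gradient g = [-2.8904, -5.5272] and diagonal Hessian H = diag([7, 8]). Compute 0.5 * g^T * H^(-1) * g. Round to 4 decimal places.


Step 1: H is diagonal, so H^(-1) * g = [-0.4129, -0.6909].
Step 2: g^T H^(-1) g = sum_i g_i^2 / H_ii
  = (-2.8904)^2/7 + (-5.5272)^2/8
  = 1.1935 + 3.8187 = 5.0122
Step 3: Objective decrease = 0.5 * g^T H^(-1) g = 2.5061


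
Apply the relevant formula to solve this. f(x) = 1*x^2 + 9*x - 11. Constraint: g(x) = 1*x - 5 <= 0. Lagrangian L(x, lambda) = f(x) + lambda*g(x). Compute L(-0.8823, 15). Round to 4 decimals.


Step 1: Evaluate f(x).
f(-0.8823) = 1*(-0.8823)^2 + 9*(-0.8823) - 11 = -18.1622
Step 2: Evaluate g(x).
g(-0.8823) = 1*-0.8823 - 5 = -5.8823
Step 3: Compute Lagrangian.
L = -18.1622 + 15*-5.8823 = -106.3967


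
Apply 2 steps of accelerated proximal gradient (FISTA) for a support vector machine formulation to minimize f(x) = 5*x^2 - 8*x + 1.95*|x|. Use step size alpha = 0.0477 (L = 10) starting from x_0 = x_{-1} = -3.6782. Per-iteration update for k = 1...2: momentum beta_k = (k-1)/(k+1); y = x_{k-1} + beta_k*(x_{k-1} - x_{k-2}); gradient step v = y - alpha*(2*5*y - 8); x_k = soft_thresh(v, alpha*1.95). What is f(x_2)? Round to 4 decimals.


FISTA on f(x) = 5*x^2 - 8*x + 1.95*|x|
L = 10, alpha = 0.0477
Iteration 1: beta = 0.0, y = -3.6782 + 0.0*(-3.6782 + 3.6782) = -3.6782
  grad(y) = -44.782, v = y - alpha*grad = -1.5421
  prox(v) = soft_thresh(-1.5421, 0.093) = -1.4491
Iteration 2: beta = 0.3333, y = -1.4491 + 0.3333*(-1.4491 + 3.6782) = -0.706
  grad(y) = -15.0604, v = y - alpha*grad = 0.0123
  prox(v) = soft_thresh(0.0123, 0.093) = 0.0
f(x_2) = 5*0.0^2 - 8*0.0 + 1.95*|0.0| = 0.0


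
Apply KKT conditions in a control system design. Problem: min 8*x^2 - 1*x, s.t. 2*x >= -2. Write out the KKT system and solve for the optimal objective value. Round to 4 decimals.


Step 1: Try lambda = 0 (constraint inactive).
Stationarity: 2*8*x - 1 = 0
x* = 1/(2*8) = 0.0625
Check constraint: 2*0.0625 = 0.125 >= -2 -- satisfied.
Step 2: Compute optimal value.
f(x*) = 8*0.0625^2 - 1*0.0625 = -0.0313


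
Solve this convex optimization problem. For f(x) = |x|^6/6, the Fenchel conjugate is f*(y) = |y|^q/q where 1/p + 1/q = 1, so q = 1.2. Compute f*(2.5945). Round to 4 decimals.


The conjugate exponent q satisfies 1/p + 1/q = 1.
p = 6, so q = 6/(6 - 1) = 1.2
|y|^q = 2.5945^1.2 = 3.1395
f*(2.5945) = 3.1395 / 1.2 = 2.6163


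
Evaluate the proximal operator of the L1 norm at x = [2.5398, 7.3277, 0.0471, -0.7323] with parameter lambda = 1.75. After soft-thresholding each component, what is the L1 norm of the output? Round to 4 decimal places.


Soft-thresholding with lambda = 1.75:
prox(2.5398) = sign(2.5398)*max(|2.5398| - 1.75, 0) = 0.7898
prox(7.3277) = sign(7.3277)*max(|7.3277| - 1.75, 0) = 5.5777
prox(0.0471) = sign(0.0471)*max(|0.0471| - 1.75, 0) = 0.0
prox(-0.7323) = sign(-0.7323)*max(|-0.7323| - 1.75, 0) = 0.0
prox(x) = [0.7898, 5.5777, 0.0, 0.0]
||prox(x)||_1 = 0.7898 + 5.5777 + 0.0 + 0.0 = 6.3675


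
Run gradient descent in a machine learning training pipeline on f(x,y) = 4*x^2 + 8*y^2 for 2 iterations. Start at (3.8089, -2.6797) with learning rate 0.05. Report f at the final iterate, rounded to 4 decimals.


Gradient descent on f(x,y) = 4*x^2 + 8*y^2.
Starting point: (3.8089, -2.6797), alpha = 0.05
Step 1: grad_x = 2*4*3.8089 = 30.4712, grad_y = 2*8*-2.6797 = -42.8752
  x_1 = 3.8089 - 0.05*30.4712 = 2.2853
  y_1 = -2.6797 - 0.05*-42.8752 = -0.5359
Step 2: grad_x = 2*4*2.2853 = 18.2827, grad_y = 2*8*-0.5359 = -8.575
  x_2 = 2.2853 - 0.05*18.2827 = 1.3712
  y_2 = -0.5359 - 0.05*-8.575 = -0.1072
f(1.3712, -0.1072) = 4*1.3712^2 + 8*(-0.1072)^2 = 7.6127


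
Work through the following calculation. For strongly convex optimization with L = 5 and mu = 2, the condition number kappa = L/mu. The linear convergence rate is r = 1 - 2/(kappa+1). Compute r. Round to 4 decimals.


Step 1: Compute the condition number.
kappa = L/mu = 5/2 = 2.5
Step 2: Compute the convergence rate.
r = 1 - 2/(kappa + 1) = 1 - 2*mu/(L + mu) = (L - mu)/(L + mu) = 3/7 = 0.4286


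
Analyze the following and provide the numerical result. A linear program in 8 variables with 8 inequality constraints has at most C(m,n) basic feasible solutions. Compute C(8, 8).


Each vertex corresponds to some choice of n active constraints out of m, so the number of vertices is at most C(m, n) = m! / (n!(m-n)!).
m = 8, n = 8
Numerator: 8 * 7 * 6 * 5 * 4 * 3 * 2 * 1
Denominator: 8! = 40320
C(8, 8) = 1
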